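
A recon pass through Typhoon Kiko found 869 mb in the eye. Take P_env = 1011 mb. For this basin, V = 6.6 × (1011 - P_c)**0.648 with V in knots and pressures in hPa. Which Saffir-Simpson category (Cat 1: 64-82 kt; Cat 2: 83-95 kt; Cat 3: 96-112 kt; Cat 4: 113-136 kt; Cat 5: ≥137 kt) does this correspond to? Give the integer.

ΔP = 1011 − 869 = 142 mb.
V ≈ 6.6 × 142^0.648 = 6.6 × 24.81 ≈ 164 kt.
164 kt falls in the Category 5 band.

5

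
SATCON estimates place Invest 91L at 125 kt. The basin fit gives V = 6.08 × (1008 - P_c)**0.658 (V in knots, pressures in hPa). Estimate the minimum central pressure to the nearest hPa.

909 hPa

ΔP = (V / 6.08)^(1/0.658) = (125/6.08)^1.520.
125/6.08 = 20.559; 20.559^1.520 ≈ 98.96 hPa.
P_c = 1008 − 98.96 = 909.04 ≈ 909 hPa.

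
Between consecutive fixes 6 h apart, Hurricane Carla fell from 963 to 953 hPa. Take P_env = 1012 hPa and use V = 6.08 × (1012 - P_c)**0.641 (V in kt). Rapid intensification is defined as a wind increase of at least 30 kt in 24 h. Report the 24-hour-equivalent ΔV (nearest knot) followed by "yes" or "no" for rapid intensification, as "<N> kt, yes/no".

V₁: ΔP = 49, V ≈ 6.08 × 49^0.641 ≈ 73.67 kt.
V₂: ΔP = 59, V ≈ 6.08 × 59^0.641 ≈ 82.99 kt.
ΔV over 6 h = 9.32 kt → 24 h equivalent = 9.32 × 24/6 ≈ 37.28 kt.
37 kt ≥ 30 kt ⇒ rapid intensification.

37 kt, yes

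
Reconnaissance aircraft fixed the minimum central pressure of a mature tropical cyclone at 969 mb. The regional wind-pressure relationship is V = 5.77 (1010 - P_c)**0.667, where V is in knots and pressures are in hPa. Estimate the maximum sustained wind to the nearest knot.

69 kt

ΔP = 1010 − 969 = 41 mb.
41^0.667 ≈ 11.905.
V ≈ 5.77 × 11.905 ≈ 68.7 kt.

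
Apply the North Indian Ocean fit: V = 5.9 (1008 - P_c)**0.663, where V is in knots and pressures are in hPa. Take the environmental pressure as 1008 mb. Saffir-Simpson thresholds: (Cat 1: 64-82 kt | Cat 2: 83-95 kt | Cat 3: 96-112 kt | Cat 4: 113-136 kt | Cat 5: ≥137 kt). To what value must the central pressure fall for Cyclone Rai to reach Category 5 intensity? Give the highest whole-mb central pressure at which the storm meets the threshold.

Category 5 begins at V = 137 kt.
Required ΔP = (137/5.9)^(1/0.663) = 23.220^1.508 ≈ 114.85 mb.
P_c ≤ 1008 − 114.85 = 893.15, so the highest integer P_c is 893 mb.

893 mb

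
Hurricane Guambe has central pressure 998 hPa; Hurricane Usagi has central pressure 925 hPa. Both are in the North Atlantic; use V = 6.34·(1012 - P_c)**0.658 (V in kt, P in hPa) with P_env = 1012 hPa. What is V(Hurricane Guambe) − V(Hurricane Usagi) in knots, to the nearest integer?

Hurricane Guambe: ΔP = 14; V ≈ 6.34 × 14^0.658 ≈ 35.99 kt.
Hurricane Usagi: ΔP = 87; V ≈ 6.34 × 87^0.658 ≈ 119.75 kt.
Difference ≈ 35.99 − 119.75 = -83.76 → -84 kt.

-84 kt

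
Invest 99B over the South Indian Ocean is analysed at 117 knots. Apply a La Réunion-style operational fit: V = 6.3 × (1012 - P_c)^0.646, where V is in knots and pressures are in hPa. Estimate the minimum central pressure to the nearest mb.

ΔP = (V / 6.3)^(1/0.646) = (117/6.3)^1.548.
117/6.3 = 18.571; 18.571^1.548 ≈ 92.08 mb.
P_c = 1012 − 92.08 = 919.92 ≈ 920 mb.

920 mb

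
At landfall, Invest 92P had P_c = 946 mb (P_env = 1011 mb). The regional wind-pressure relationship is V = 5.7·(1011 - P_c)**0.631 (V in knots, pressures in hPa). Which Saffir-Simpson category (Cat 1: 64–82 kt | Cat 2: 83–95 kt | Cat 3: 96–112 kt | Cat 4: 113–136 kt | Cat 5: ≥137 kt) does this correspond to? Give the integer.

ΔP = 1011 − 946 = 65 mb.
V ≈ 5.7 × 65^0.631 = 5.7 × 13.93 ≈ 79 kt.
79 kt falls in the Category 1 band.

1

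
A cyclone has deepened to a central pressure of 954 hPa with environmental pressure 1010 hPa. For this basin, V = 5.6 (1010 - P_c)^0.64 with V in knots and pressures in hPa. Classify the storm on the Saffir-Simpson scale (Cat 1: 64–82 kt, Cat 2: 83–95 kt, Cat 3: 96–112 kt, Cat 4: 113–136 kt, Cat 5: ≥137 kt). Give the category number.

1

ΔP = 1010 − 954 = 56 hPa.
V ≈ 5.6 × 56^0.64 = 5.6 × 13.15 ≈ 74 kt.
74 kt falls in the Category 1 band.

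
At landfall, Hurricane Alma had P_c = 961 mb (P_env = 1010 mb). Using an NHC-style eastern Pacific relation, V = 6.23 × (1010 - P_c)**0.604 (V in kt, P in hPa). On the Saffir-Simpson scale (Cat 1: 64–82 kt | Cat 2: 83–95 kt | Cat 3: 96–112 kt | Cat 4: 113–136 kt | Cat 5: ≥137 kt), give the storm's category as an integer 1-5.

1

ΔP = 1010 − 961 = 49 mb.
V ≈ 6.23 × 49^0.604 = 6.23 × 10.49 ≈ 65 kt.
65 kt falls in the Category 1 band.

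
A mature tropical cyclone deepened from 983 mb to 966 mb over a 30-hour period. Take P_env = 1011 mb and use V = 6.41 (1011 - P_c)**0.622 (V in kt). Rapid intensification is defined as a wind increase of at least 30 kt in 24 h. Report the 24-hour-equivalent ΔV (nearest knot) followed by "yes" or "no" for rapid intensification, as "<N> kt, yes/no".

14 kt, no

V₁: ΔP = 28, V ≈ 6.41 × 28^0.622 ≈ 50.93 kt.
V₂: ΔP = 45, V ≈ 6.41 × 45^0.622 ≈ 68.42 kt.
ΔV over 30 h = 17.49 kt → 24 h equivalent = 17.49 × 24/30 ≈ 13.99 kt.
14 kt < 30 kt ⇒ not rapid intensification.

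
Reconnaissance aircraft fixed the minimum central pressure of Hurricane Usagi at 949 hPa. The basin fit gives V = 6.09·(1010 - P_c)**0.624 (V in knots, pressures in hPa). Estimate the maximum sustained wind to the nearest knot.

ΔP = 1010 − 949 = 61 hPa.
61^0.624 ≈ 13.003.
V ≈ 6.09 × 13.003 ≈ 79.2 kt.

79 kt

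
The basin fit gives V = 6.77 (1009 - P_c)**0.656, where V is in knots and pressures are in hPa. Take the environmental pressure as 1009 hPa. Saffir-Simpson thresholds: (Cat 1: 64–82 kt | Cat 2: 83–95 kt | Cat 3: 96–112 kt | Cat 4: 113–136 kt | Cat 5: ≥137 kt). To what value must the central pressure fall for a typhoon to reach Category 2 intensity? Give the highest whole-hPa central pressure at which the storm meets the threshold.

963 hPa

Category 2 begins at V = 83 kt.
Required ΔP = (83/6.77)^(1/0.656) = 12.260^1.524 ≈ 45.63 hPa.
P_c ≤ 1009 − 45.63 = 963.37, so the highest integer P_c is 963 hPa.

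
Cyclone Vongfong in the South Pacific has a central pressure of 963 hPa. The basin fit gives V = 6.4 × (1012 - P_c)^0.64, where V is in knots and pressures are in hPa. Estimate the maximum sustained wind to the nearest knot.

ΔP = 1012 − 963 = 49 hPa.
49^0.64 ≈ 12.071.
V ≈ 6.4 × 12.071 ≈ 77.3 kt.

77 kt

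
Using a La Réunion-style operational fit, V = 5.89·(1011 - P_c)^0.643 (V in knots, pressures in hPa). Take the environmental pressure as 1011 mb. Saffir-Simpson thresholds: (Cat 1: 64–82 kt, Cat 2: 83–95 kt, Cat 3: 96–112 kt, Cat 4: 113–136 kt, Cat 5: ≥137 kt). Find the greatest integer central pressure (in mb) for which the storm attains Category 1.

Category 1 begins at V = 64 kt.
Required ΔP = (64/5.89)^(1/0.643) = 10.866^1.555 ≈ 40.86 mb.
P_c ≤ 1011 − 40.86 = 970.14, so the highest integer P_c is 970 mb.

970 mb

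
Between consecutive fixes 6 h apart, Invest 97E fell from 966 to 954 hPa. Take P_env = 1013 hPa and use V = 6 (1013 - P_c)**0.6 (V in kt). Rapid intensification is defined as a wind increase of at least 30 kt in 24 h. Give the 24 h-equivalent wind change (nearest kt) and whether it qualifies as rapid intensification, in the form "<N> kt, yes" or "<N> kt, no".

35 kt, yes

V₁: ΔP = 47, V ≈ 6 × 47^0.6 ≈ 60.45 kt.
V₂: ΔP = 59, V ≈ 6 × 59^0.6 ≈ 69.29 kt.
ΔV over 6 h = 8.84 kt → 24 h equivalent = 8.84 × 24/6 ≈ 35.36 kt.
35 kt ≥ 30 kt ⇒ rapid intensification.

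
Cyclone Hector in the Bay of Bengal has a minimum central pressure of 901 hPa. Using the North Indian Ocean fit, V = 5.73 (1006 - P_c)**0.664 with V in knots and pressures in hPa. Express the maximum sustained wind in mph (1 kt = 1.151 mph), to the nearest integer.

ΔP = 1006 − 901 = 105 hPa.
V ≈ 5.73 × 105^0.664 = 5.73 × 21.982 ≈ 125.958 kt.
125.958 × 1.151 ≈ 144.98 mph → 145 mph.

145 mph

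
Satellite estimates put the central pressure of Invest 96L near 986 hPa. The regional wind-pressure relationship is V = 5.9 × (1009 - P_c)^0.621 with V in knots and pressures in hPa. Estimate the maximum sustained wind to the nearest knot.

41 kt

ΔP = 1009 − 986 = 23 hPa.
23^0.621 ≈ 7.009.
V ≈ 5.9 × 7.009 ≈ 41.4 kt.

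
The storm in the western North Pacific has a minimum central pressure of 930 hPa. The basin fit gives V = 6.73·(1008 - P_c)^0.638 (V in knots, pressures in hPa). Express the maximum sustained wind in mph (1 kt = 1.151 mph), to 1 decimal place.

ΔP = 1008 − 930 = 78 hPa.
V ≈ 6.73 × 78^0.638 = 6.73 × 16.112 ≈ 108.435 kt.
108.435 × 1.151 ≈ 124.81 mph → 124.8 mph.

124.8 mph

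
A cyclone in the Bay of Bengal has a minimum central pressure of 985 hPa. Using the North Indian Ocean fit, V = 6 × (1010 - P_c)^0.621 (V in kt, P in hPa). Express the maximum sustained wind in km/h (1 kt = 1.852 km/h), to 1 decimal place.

82.0 km/h

ΔP = 1010 − 985 = 25 hPa.
V ≈ 6 × 25^0.621 = 6 × 7.381 ≈ 44.287 kt.
44.287 × 1.852 ≈ 82.02 km/h → 82.0 km/h.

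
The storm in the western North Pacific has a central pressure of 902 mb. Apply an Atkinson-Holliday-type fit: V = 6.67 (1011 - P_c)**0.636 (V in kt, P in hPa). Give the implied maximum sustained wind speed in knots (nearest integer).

ΔP = 1011 − 902 = 109 mb.
109^0.636 ≈ 19.761.
V ≈ 6.67 × 19.761 ≈ 131.8 kt.

132 kt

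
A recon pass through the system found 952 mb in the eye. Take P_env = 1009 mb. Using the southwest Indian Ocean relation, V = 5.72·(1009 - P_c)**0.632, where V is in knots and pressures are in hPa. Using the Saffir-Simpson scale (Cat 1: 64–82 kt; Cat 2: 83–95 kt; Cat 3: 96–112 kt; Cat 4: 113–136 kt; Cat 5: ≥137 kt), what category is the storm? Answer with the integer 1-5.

1

ΔP = 1009 − 952 = 57 mb.
V ≈ 5.72 × 57^0.632 = 5.72 × 12.87 ≈ 74 kt.
74 kt falls in the Category 1 band.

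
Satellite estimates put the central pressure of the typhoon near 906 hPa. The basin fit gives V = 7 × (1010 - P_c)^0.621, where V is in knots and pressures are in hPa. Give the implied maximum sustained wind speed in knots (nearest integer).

125 kt

ΔP = 1010 − 906 = 104 hPa.
104^0.621 ≈ 17.889.
V ≈ 7 × 17.889 ≈ 125.2 kt.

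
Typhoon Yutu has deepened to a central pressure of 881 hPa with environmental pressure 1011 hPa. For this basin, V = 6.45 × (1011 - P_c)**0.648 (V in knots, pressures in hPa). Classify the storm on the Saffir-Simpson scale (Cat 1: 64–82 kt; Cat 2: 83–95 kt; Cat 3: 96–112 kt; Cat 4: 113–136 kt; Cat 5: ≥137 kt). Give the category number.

ΔP = 1011 − 881 = 130 hPa.
V ≈ 6.45 × 130^0.648 = 6.45 × 23.43 ≈ 151 kt.
151 kt falls in the Category 5 band.

5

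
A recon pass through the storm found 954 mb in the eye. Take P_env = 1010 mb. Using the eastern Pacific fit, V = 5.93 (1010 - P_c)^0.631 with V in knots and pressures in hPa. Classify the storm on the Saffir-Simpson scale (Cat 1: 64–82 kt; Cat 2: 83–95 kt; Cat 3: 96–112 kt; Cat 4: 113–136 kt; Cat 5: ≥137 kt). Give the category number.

ΔP = 1010 − 954 = 56 mb.
V ≈ 5.93 × 56^0.631 = 5.93 × 12.68 ≈ 75 kt.
75 kt falls in the Category 1 band.

1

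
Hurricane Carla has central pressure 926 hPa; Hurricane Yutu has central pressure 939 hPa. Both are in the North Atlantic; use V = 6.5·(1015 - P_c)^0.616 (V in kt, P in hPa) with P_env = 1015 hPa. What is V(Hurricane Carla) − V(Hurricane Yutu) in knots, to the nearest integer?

Hurricane Carla: ΔP = 89; V ≈ 6.5 × 89^0.616 ≈ 103.21 kt.
Hurricane Yutu: ΔP = 76; V ≈ 6.5 × 76^0.616 ≈ 93.65 kt.
Difference ≈ 103.21 − 93.65 = 9.56 → 10 kt.

10 kt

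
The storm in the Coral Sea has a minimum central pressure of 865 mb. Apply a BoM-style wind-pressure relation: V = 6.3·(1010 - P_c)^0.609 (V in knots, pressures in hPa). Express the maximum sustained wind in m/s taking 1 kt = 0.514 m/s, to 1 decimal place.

ΔP = 1010 − 865 = 145 mb.
V ≈ 6.3 × 145^0.609 = 6.3 × 20.714 ≈ 130.501 kt.
130.501 × 0.514 ≈ 67.08 m/s → 67.1 m/s.

67.1 m/s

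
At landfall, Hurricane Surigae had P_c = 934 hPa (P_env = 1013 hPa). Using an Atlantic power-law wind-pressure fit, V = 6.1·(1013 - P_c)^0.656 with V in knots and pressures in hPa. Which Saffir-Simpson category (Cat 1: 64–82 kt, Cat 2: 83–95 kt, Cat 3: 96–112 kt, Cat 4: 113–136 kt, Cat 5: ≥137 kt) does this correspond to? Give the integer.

ΔP = 1013 − 934 = 79 hPa.
V ≈ 6.1 × 79^0.656 = 6.1 × 17.57 ≈ 107 kt.
107 kt falls in the Category 3 band.

3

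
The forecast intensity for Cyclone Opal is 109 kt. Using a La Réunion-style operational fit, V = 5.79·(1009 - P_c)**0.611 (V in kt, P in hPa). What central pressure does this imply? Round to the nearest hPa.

887 hPa

ΔP = (V / 5.79)^(1/0.611) = (109/5.79)^1.637.
109/5.79 = 18.826; 18.826^1.637 ≈ 121.99 hPa.
P_c = 1009 − 121.99 = 887.01 ≈ 887 hPa.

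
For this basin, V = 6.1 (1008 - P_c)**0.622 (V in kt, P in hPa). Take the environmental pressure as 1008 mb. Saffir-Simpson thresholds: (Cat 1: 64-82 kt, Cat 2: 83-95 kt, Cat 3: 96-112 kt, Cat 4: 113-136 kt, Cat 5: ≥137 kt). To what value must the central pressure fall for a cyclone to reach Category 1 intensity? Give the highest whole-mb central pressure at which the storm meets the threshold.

964 mb

Category 1 begins at V = 64 kt.
Required ΔP = (64/6.1)^(1/0.622) = 10.492^1.608 ≈ 43.78 mb.
P_c ≤ 1008 − 43.78 = 964.22, so the highest integer P_c is 964 mb.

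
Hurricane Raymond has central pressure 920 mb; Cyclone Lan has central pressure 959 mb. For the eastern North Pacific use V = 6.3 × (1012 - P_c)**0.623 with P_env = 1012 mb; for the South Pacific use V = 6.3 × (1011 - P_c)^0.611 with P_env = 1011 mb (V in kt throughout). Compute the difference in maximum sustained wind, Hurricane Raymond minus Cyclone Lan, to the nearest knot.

35 kt

Hurricane Raymond: ΔP = 92; V ≈ 6.3 × 92^0.623 ≈ 105.39 kt.
Cyclone Lan: ΔP = 52; V ≈ 6.3 × 52^0.611 ≈ 70.44 kt.
Difference ≈ 105.39 − 70.44 = 34.95 → 35 kt.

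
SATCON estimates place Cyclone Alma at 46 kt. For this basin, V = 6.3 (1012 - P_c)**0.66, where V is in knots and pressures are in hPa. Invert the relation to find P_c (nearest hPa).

992 hPa

ΔP = (V / 6.3)^(1/0.66) = (46/6.3)^1.515.
46/6.3 = 7.302; 7.302^1.515 ≈ 20.33 hPa.
P_c = 1012 − 20.33 = 991.67 ≈ 992 hPa.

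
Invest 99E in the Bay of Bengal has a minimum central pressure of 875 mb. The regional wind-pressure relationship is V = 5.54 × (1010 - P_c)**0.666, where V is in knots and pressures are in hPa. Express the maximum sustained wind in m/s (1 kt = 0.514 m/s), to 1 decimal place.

74.7 m/s

ΔP = 1010 − 875 = 135 mb.
V ≈ 5.54 × 135^0.666 = 5.54 × 26.230 ≈ 145.316 kt.
145.316 × 0.514 ≈ 74.69 m/s → 74.7 m/s.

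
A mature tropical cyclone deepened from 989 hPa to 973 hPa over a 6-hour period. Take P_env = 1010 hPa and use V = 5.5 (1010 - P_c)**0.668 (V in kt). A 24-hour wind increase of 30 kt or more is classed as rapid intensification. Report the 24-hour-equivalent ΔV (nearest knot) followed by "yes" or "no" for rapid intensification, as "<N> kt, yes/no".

77 kt, yes

V₁: ΔP = 21, V ≈ 5.5 × 21^0.668 ≈ 42.03 kt.
V₂: ΔP = 37, V ≈ 5.5 × 37^0.668 ≈ 61.37 kt.
ΔV over 6 h = 19.34 kt → 24 h equivalent = 19.34 × 24/6 ≈ 77.36 kt.
77 kt ≥ 30 kt ⇒ rapid intensification.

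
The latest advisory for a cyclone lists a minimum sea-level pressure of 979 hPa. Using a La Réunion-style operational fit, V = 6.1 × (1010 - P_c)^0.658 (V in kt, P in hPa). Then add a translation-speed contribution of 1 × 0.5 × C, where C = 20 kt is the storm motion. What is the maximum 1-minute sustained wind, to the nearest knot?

68 kt

ΔP = 1010 − 979 = 31 hPa.
31^0.658 ≈ 9.579.
V ≈ 6.1 × 9.579 ≈ 58.4 kt.
Translation term: 1 × 0.5 × 20 = 10 kt.
Corrected V ≈ 68.4 kt → 68 kt.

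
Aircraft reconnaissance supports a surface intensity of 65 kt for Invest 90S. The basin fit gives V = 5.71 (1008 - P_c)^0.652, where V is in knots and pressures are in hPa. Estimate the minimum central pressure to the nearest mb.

966 mb

ΔP = (V / 5.71)^(1/0.652) = (65/5.71)^1.534.
65/5.71 = 11.384; 11.384^1.534 ≈ 41.69 mb.
P_c = 1008 − 41.69 = 966.31 ≈ 966 mb.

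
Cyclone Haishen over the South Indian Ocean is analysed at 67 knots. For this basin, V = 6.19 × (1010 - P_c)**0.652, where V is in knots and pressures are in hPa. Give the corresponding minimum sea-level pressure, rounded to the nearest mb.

ΔP = (V / 6.19)^(1/0.652) = (67/6.19)^1.534.
67/6.19 = 10.824; 10.824^1.534 ≈ 38.59 mb.
P_c = 1010 − 38.59 = 971.41 ≈ 971 mb.

971 mb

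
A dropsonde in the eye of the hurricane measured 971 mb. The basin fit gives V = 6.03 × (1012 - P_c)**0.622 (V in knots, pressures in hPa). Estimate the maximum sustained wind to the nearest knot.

61 kt

ΔP = 1012 − 971 = 41 mb.
41^0.622 ≈ 10.073.
V ≈ 6.03 × 10.073 ≈ 60.7 kt.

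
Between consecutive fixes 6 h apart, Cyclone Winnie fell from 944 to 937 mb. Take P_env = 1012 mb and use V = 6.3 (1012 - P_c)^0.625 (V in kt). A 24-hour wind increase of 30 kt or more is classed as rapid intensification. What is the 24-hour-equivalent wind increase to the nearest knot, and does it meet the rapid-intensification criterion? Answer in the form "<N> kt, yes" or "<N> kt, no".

V₁: ΔP = 68, V ≈ 6.3 × 68^0.625 ≈ 88.04 kt.
V₂: ΔP = 75, V ≈ 6.3 × 75^0.625 ≈ 93.60 kt.
ΔV over 6 h = 5.56 kt → 24 h equivalent = 5.56 × 24/6 ≈ 22.24 kt.
22 kt < 30 kt ⇒ not rapid intensification.

22 kt, no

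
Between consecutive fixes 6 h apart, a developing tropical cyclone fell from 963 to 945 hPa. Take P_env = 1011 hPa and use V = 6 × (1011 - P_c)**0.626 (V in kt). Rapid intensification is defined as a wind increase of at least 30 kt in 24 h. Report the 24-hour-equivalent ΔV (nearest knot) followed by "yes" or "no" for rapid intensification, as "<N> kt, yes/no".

60 kt, yes

V₁: ΔP = 48, V ≈ 6 × 48^0.626 ≈ 67.70 kt.
V₂: ΔP = 66, V ≈ 6 × 66^0.626 ≈ 82.64 kt.
ΔV over 6 h = 14.94 kt → 24 h equivalent = 14.94 × 24/6 ≈ 59.76 kt.
60 kt ≥ 30 kt ⇒ rapid intensification.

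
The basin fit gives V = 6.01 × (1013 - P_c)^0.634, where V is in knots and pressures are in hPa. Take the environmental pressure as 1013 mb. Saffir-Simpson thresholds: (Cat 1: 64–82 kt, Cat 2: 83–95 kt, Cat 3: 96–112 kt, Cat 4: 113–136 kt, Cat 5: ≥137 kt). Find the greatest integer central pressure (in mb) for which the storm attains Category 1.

971 mb

Category 1 begins at V = 64 kt.
Required ΔP = (64/6.01)^(1/0.634) = 10.649^1.577 ≈ 41.72 mb.
P_c ≤ 1013 − 41.72 = 971.28, so the highest integer P_c is 971 mb.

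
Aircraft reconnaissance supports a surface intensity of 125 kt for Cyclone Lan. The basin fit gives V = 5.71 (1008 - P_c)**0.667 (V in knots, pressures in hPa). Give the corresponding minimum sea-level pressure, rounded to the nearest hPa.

ΔP = (V / 5.71)^(1/0.667) = (125/5.71)^1.499.
125/5.71 = 21.891; 21.891^1.499 ≈ 102.19 hPa.
P_c = 1008 − 102.19 = 905.81 ≈ 906 hPa.

906 hPa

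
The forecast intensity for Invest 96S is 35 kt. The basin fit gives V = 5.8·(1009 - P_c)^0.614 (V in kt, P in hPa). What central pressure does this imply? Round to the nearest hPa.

990 hPa

ΔP = (V / 5.8)^(1/0.614) = (35/5.8)^1.629.
35/5.8 = 6.034; 6.034^1.629 ≈ 18.68 hPa.
P_c = 1009 − 18.68 = 990.32 ≈ 990 hPa.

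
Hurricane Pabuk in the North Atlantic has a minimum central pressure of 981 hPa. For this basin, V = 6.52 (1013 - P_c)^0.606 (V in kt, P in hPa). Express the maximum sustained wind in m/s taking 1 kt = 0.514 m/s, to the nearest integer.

ΔP = 1013 − 981 = 32 hPa.
V ≈ 6.52 × 32^0.606 = 6.52 × 8.168 ≈ 53.256 kt.
53.256 × 0.514 ≈ 27.37 m/s → 27 m/s.

27 m/s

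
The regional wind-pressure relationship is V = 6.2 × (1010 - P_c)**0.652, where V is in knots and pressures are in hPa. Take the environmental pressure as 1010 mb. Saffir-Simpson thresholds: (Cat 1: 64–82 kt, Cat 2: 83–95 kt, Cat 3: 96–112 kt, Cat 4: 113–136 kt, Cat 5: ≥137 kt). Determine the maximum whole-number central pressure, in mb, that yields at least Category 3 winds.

Category 3 begins at V = 96 kt.
Required ΔP = (96/6.2)^(1/0.652) = 15.484^1.534 ≈ 66.83 mb.
P_c ≤ 1010 − 66.83 = 943.17, so the highest integer P_c is 943 mb.

943 mb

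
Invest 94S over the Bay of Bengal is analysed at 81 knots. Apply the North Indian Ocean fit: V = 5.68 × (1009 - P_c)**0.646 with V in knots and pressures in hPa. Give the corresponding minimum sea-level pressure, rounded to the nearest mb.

ΔP = (V / 5.68)^(1/0.646) = (81/5.68)^1.548.
81/5.68 = 14.261; 14.261^1.548 ≈ 61.18 mb.
P_c = 1009 − 61.18 = 947.82 ≈ 948 mb.

948 mb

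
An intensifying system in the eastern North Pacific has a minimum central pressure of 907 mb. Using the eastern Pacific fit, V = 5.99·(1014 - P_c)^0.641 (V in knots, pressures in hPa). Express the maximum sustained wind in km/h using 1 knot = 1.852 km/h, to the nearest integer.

ΔP = 1014 − 907 = 107 mb.
V ≈ 5.99 × 107^0.641 = 5.99 × 19.991 ≈ 119.746 kt.
119.746 × 1.852 ≈ 221.77 km/h → 222 km/h.

222 km/h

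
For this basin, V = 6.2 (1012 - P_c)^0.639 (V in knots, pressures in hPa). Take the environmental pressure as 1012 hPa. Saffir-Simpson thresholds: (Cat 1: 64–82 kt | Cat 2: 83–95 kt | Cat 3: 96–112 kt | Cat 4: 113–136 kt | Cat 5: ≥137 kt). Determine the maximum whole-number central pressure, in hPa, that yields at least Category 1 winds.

973 hPa

Category 1 begins at V = 64 kt.
Required ΔP = (64/6.2)^(1/0.639) = 10.323^1.565 ≈ 38.59 hPa.
P_c ≤ 1012 − 38.59 = 973.41, so the highest integer P_c is 973 hPa.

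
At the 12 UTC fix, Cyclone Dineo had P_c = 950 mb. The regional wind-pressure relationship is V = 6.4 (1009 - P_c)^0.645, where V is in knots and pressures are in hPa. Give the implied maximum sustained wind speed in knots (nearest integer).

ΔP = 1009 − 950 = 59 mb.
59^0.645 ≈ 13.874.
V ≈ 6.4 × 13.874 ≈ 88.8 kt.

89 kt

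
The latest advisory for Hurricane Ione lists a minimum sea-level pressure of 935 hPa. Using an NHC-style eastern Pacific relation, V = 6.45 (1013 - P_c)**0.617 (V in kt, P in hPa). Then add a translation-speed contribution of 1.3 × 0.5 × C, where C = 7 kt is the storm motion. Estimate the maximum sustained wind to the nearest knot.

99 kt

ΔP = 1013 − 935 = 78 hPa.
78^0.617 ≈ 14.704.
V ≈ 6.45 × 14.704 ≈ 94.8 kt.
Translation term: 1.3 × 0.5 × 7 = 4.55 kt.
Corrected V ≈ 99.35 kt → 99 kt.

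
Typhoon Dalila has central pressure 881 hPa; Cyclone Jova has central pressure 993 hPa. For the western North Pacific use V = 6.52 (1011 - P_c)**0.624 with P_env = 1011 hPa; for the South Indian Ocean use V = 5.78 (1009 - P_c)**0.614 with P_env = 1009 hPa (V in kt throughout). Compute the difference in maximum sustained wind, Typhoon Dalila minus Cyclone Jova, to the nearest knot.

104 kt

Typhoon Dalila: ΔP = 130; V ≈ 6.52 × 130^0.624 ≈ 135.94 kt.
Cyclone Jova: ΔP = 16; V ≈ 5.78 × 16^0.614 ≈ 31.71 kt.
Difference ≈ 135.94 − 31.71 = 104.23 → 104 kt.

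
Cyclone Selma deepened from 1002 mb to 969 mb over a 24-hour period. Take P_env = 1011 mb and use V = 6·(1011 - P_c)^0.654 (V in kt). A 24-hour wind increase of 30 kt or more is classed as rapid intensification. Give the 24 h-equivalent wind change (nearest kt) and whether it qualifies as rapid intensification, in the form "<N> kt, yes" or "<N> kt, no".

V₁: ΔP = 9, V ≈ 6 × 9^0.654 ≈ 25.25 kt.
V₂: ΔP = 42, V ≈ 6 × 42^0.654 ≈ 69.14 kt.
ΔV over 24 h = 43.89 kt → 24 h equivalent = 43.89 × 24/24 ≈ 43.89 kt.
44 kt ≥ 30 kt ⇒ rapid intensification.

44 kt, yes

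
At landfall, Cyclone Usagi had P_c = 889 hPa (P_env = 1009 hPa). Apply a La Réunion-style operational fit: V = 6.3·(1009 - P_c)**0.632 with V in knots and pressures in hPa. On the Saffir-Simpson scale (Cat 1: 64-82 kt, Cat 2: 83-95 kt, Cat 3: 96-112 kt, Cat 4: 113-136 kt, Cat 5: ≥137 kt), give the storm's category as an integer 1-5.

ΔP = 1009 − 889 = 120 hPa.
V ≈ 6.3 × 120^0.632 = 6.3 × 20.61 ≈ 130 kt.
130 kt falls in the Category 4 band.

4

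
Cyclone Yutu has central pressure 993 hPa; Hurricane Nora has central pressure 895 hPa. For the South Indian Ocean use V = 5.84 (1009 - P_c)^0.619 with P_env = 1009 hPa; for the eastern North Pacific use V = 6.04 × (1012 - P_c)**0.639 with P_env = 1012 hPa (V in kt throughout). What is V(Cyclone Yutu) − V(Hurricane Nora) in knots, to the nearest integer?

-94 kt

Cyclone Yutu: ΔP = 16; V ≈ 5.84 × 16^0.619 ≈ 32.49 kt.
Hurricane Nora: ΔP = 117; V ≈ 6.04 × 117^0.639 ≈ 126.65 kt.
Difference ≈ 32.49 − 126.65 = -94.16 → -94 kt.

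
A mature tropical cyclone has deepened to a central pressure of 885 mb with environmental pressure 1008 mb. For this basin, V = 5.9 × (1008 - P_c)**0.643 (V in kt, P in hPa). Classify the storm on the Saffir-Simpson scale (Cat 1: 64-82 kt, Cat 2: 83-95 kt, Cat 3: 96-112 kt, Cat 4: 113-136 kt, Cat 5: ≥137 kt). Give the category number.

ΔP = 1008 − 885 = 123 mb.
V ≈ 5.9 × 123^0.643 = 5.9 × 22.07 ≈ 130 kt.
130 kt falls in the Category 4 band.

4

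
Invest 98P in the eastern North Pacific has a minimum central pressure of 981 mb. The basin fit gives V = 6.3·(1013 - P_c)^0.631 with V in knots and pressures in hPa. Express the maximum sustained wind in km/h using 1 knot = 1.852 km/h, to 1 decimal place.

103.9 km/h

ΔP = 1013 − 981 = 32 mb.
V ≈ 6.3 × 32^0.631 = 6.3 × 8.907 ≈ 56.116 kt.
56.116 × 1.852 ≈ 103.93 km/h → 103.9 km/h.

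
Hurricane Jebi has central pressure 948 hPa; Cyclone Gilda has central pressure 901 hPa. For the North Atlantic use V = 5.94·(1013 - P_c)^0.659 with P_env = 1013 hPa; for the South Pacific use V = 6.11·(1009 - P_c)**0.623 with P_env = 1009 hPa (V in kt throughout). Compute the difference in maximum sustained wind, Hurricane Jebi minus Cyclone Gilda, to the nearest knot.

Hurricane Jebi: ΔP = 65; V ≈ 5.94 × 65^0.659 ≈ 93.00 kt.
Cyclone Gilda: ΔP = 108; V ≈ 6.11 × 108^0.623 ≈ 112.94 kt.
Difference ≈ 93.00 − 112.94 = -19.94 → -20 kt.

-20 kt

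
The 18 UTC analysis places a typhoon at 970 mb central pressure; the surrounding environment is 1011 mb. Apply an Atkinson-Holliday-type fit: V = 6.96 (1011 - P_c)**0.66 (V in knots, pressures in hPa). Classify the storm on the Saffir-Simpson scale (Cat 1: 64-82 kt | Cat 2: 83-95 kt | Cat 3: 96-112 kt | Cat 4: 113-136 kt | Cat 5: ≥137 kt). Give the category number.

1

ΔP = 1011 − 970 = 41 mb.
V ≈ 6.96 × 41^0.66 = 6.96 × 11.60 ≈ 81 kt.
81 kt falls in the Category 1 band.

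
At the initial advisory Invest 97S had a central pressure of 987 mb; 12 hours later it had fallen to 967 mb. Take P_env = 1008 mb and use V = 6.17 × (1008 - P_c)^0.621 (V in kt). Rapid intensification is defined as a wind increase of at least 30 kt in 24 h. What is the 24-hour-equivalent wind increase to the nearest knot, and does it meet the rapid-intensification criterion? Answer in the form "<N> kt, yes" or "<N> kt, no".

42 kt, yes

V₁: ΔP = 21, V ≈ 6.17 × 21^0.621 ≈ 40.87 kt.
V₂: ΔP = 41, V ≈ 6.17 × 41^0.621 ≈ 61.92 kt.
ΔV over 12 h = 21.05 kt → 24 h equivalent = 21.05 × 24/12 ≈ 42.10 kt.
42 kt ≥ 30 kt ⇒ rapid intensification.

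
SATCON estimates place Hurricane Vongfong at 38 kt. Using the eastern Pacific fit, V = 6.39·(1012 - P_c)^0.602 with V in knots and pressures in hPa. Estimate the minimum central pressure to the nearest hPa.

ΔP = (V / 6.39)^(1/0.602) = (38/6.39)^1.661.
38/6.39 = 5.947; 5.947^1.661 ≈ 19.33 hPa.
P_c = 1012 − 19.33 = 992.67 ≈ 993 hPa.

993 hPa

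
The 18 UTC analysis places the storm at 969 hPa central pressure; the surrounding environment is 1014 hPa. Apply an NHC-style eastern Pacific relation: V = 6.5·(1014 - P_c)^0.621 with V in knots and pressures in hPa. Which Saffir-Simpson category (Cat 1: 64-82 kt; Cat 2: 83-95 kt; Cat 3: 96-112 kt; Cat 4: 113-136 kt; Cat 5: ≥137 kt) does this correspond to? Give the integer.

ΔP = 1014 − 969 = 45 hPa.
V ≈ 6.5 × 45^0.621 = 6.5 × 10.63 ≈ 69 kt.
69 kt falls in the Category 1 band.

1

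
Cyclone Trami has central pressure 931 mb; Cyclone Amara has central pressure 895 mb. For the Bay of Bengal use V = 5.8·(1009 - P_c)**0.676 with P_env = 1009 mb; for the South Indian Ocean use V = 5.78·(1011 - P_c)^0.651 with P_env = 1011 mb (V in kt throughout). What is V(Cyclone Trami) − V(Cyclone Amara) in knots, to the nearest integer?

-17 kt

Cyclone Trami: ΔP = 78; V ≈ 5.8 × 78^0.676 ≈ 110.28 kt.
Cyclone Amara: ΔP = 116; V ≈ 5.78 × 116^0.651 ≈ 127.61 kt.
Difference ≈ 110.28 − 127.61 = -17.33 → -17 kt.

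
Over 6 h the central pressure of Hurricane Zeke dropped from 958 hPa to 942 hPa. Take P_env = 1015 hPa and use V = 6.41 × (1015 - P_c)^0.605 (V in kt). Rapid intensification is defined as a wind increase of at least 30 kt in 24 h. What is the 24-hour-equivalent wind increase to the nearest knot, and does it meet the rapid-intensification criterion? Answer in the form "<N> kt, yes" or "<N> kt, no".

48 kt, yes

V₁: ΔP = 57, V ≈ 6.41 × 57^0.605 ≈ 73.99 kt.
V₂: ΔP = 73, V ≈ 6.41 × 73^0.605 ≈ 85.93 kt.
ΔV over 6 h = 11.94 kt → 24 h equivalent = 11.94 × 24/6 ≈ 47.76 kt.
48 kt ≥ 30 kt ⇒ rapid intensification.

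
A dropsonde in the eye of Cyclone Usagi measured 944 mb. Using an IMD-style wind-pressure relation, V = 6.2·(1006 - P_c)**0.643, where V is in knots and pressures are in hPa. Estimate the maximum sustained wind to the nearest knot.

88 kt

ΔP = 1006 − 944 = 62 mb.
62^0.643 ≈ 14.207.
V ≈ 6.2 × 14.207 ≈ 88.1 kt.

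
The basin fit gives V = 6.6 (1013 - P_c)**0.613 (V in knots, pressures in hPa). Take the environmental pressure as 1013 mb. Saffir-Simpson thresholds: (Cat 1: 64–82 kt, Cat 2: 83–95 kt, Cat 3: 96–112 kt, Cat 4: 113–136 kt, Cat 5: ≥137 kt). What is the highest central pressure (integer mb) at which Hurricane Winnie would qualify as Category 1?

Category 1 begins at V = 64 kt.
Required ΔP = (64/6.6)^(1/0.613) = 9.697^1.631 ≈ 40.69 mb.
P_c ≤ 1013 − 40.69 = 972.31, so the highest integer P_c is 972 mb.

972 mb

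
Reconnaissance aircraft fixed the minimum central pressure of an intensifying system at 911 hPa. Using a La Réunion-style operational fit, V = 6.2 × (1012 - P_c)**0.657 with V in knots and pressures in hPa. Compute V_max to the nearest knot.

ΔP = 1012 − 911 = 101 hPa.
101^0.657 ≈ 20.741.
V ≈ 6.2 × 20.741 ≈ 128.6 kt.

129 kt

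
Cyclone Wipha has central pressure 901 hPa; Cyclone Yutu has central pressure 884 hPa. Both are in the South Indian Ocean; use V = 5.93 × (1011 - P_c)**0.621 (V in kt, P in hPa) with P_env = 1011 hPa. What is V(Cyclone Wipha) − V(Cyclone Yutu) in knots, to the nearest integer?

-10 kt

Cyclone Wipha: ΔP = 110; V ≈ 5.93 × 110^0.621 ≈ 109.84 kt.
Cyclone Yutu: ΔP = 127; V ≈ 5.93 × 127^0.621 ≈ 120.09 kt.
Difference ≈ 109.84 − 120.09 = -10.25 → -10 kt.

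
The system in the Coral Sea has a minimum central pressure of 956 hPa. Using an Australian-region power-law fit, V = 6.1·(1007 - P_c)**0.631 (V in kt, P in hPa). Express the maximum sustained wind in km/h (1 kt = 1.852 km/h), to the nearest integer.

ΔP = 1007 − 956 = 51 hPa.
V ≈ 6.1 × 51^0.631 = 6.1 × 11.953 ≈ 72.913 kt.
72.913 × 1.852 ≈ 135.04 km/h → 135 km/h.

135 km/h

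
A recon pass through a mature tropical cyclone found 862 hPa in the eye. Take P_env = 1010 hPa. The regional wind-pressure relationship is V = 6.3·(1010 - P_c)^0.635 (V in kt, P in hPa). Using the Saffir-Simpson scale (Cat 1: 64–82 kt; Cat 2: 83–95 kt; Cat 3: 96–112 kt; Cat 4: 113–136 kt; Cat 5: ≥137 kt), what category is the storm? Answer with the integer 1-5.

5

ΔP = 1010 − 862 = 148 hPa.
V ≈ 6.3 × 148^0.635 = 6.3 × 23.88 ≈ 150 kt.
150 kt falls in the Category 5 band.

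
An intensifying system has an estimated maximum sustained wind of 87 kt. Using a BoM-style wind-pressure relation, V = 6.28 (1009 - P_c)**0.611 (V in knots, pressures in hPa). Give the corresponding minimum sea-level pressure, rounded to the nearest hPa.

935 hPa

ΔP = (V / 6.28)^(1/0.611) = (87/6.28)^1.637.
87/6.28 = 13.854; 13.854^1.637 ≈ 73.85 hPa.
P_c = 1009 − 73.85 = 935.15 ≈ 935 hPa.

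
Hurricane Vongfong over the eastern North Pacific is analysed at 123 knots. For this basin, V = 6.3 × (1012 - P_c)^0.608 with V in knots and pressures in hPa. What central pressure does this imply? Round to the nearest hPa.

879 hPa

ΔP = (V / 6.3)^(1/0.608) = (123/6.3)^1.645.
123/6.3 = 19.524; 19.524^1.645 ≈ 132.63 hPa.
P_c = 1012 − 132.63 = 879.37 ≈ 879 hPa.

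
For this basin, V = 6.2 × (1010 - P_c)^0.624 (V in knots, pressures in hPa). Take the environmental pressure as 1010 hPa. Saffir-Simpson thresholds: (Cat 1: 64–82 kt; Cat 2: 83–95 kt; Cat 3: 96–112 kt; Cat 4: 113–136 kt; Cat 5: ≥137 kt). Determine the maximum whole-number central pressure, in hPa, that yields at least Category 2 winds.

946 hPa

Category 2 begins at V = 83 kt.
Required ΔP = (83/6.2)^(1/0.624) = 13.387^1.603 ≈ 63.91 hPa.
P_c ≤ 1010 − 63.91 = 946.09, so the highest integer P_c is 946 hPa.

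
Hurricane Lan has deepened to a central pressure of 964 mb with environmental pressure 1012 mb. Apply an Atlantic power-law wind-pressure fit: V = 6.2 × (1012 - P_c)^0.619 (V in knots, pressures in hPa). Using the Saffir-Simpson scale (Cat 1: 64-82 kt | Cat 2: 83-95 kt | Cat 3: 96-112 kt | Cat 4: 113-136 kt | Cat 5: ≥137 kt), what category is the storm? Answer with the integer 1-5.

1

ΔP = 1012 − 964 = 48 mb.
V ≈ 6.2 × 48^0.619 = 6.2 × 10.98 ≈ 68 kt.
68 kt falls in the Category 1 band.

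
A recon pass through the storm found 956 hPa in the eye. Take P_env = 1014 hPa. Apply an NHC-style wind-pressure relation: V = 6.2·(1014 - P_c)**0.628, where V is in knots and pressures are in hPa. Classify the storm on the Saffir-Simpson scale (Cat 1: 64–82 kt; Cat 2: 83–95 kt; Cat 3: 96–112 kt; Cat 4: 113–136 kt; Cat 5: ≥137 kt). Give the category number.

1

ΔP = 1014 − 956 = 58 hPa.
V ≈ 6.2 × 58^0.628 = 6.2 × 12.81 ≈ 79 kt.
79 kt falls in the Category 1 band.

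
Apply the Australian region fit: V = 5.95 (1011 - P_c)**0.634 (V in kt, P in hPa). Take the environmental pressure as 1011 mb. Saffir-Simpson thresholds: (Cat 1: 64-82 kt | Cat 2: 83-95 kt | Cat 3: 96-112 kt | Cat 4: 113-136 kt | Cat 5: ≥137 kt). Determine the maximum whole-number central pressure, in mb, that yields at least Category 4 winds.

907 mb

Category 4 begins at V = 113 kt.
Required ΔP = (113/5.95)^(1/0.634) = 18.992^1.577 ≈ 103.91 mb.
P_c ≤ 1011 − 103.91 = 907.09, so the highest integer P_c is 907 mb.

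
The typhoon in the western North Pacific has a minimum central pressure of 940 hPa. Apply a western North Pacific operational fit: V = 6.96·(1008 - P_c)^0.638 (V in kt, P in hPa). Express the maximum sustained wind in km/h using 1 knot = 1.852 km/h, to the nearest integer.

190 km/h

ΔP = 1008 − 940 = 68 hPa.
V ≈ 6.96 × 68^0.638 = 6.96 × 14.762 ≈ 102.742 kt.
102.742 × 1.852 ≈ 190.28 km/h → 190 km/h.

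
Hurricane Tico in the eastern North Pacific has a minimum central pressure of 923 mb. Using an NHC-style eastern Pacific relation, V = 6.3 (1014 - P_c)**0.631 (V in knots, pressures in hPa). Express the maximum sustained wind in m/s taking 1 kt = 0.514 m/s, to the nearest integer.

56 m/s

ΔP = 1014 − 923 = 91 mb.
V ≈ 6.3 × 91^0.631 = 6.3 × 17.225 ≈ 108.516 kt.
108.516 × 0.514 ≈ 55.78 m/s → 56 m/s.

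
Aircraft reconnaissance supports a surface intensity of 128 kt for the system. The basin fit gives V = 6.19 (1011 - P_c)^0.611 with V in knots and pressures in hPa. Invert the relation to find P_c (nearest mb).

869 mb

ΔP = (V / 6.19)^(1/0.611) = (128/6.19)^1.637.
128/6.19 = 20.679; 20.679^1.637 ≈ 142.25 mb.
P_c = 1011 − 142.25 = 868.75 ≈ 869 mb.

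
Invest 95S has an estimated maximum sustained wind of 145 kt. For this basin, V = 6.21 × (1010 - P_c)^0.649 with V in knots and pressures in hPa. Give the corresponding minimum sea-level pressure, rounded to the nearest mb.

ΔP = (V / 6.21)^(1/0.649) = (145/6.21)^1.541.
145/6.21 = 23.349; 23.349^1.541 ≈ 128.32 mb.
P_c = 1010 − 128.32 = 881.68 ≈ 882 mb.

882 mb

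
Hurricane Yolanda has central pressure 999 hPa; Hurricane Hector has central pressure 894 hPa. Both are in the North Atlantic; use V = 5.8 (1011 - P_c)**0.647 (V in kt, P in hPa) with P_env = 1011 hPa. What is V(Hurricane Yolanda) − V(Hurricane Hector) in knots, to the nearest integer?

-97 kt

Hurricane Yolanda: ΔP = 12; V ≈ 5.8 × 12^0.647 ≈ 28.95 kt.
Hurricane Hector: ΔP = 117; V ≈ 5.8 × 117^0.647 ≈ 126.34 kt.
Difference ≈ 28.95 − 126.34 = -97.39 → -97 kt.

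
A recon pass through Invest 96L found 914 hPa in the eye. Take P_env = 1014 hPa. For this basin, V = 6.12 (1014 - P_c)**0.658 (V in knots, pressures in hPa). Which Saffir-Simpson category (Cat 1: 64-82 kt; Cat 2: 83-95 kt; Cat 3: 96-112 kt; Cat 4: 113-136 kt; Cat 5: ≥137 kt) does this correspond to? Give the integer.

4

ΔP = 1014 − 914 = 100 hPa.
V ≈ 6.12 × 100^0.658 = 6.12 × 20.70 ≈ 127 kt.
127 kt falls in the Category 4 band.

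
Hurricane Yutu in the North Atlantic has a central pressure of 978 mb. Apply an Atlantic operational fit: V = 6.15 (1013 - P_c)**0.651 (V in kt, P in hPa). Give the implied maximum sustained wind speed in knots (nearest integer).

62 kt

ΔP = 1013 − 978 = 35 mb.
35^0.651 ≈ 10.120.
V ≈ 6.15 × 10.120 ≈ 62.2 kt.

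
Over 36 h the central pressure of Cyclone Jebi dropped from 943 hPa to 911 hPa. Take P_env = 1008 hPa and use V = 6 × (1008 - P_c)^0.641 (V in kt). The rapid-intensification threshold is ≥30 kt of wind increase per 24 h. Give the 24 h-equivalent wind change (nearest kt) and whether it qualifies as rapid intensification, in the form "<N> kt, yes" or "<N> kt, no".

17 kt, no

V₁: ΔP = 65, V ≈ 6 × 65^0.641 ≈ 87.14 kt.
V₂: ΔP = 97, V ≈ 6 × 97^0.641 ≈ 112.63 kt.
ΔV over 36 h = 25.49 kt → 24 h equivalent = 25.49 × 24/36 ≈ 16.99 kt.
17 kt < 30 kt ⇒ not rapid intensification.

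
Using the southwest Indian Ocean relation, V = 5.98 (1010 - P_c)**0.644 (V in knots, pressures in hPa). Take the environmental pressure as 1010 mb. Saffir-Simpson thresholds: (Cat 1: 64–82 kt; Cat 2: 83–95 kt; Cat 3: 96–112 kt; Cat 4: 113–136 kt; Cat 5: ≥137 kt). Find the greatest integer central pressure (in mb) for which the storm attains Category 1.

970 mb

Category 1 begins at V = 64 kt.
Required ΔP = (64/5.98)^(1/0.644) = 10.702^1.553 ≈ 39.68 mb.
P_c ≤ 1010 − 39.68 = 970.32, so the highest integer P_c is 970 mb.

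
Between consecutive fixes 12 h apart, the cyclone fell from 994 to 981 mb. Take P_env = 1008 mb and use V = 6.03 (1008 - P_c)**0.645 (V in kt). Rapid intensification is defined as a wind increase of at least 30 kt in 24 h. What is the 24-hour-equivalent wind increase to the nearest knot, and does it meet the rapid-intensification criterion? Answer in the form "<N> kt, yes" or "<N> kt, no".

V₁: ΔP = 14, V ≈ 6.03 × 14^0.645 ≈ 33.08 kt.
V₂: ΔP = 27, V ≈ 6.03 × 27^0.645 ≈ 50.53 kt.
ΔV over 12 h = 17.45 kt → 24 h equivalent = 17.45 × 24/12 ≈ 34.90 kt.
35 kt ≥ 30 kt ⇒ rapid intensification.

35 kt, yes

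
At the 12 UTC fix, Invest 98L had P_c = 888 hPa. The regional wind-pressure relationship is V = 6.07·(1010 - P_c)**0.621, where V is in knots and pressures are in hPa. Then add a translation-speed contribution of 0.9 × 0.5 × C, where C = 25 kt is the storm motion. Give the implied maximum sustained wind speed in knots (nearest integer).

ΔP = 1010 − 888 = 122 hPa.
122^0.621 ≈ 19.753.
V ≈ 6.07 × 19.753 ≈ 119.9 kt.
Translation term: 0.9 × 0.5 × 25 = 11.25 kt.
Corrected V ≈ 131.15 kt → 131 kt.

131 kt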